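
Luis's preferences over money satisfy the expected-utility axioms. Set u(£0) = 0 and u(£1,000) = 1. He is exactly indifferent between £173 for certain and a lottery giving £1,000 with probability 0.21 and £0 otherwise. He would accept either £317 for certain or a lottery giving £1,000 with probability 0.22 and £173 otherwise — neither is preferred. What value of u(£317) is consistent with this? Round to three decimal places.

0.384

From the first indifference, u(£173) = 0.21·u(£1,000) + 0.79·u(£0) = 0.21·1 + 0.79·0 = 0.21.
Chaining: u(£317) = 0.22·1.00 + 0.78·0.21 = 0.3838.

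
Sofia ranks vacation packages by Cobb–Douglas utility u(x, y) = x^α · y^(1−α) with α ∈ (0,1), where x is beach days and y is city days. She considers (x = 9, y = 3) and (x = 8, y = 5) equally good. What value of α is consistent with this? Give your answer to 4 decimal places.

α ≈ 0.8126

The Cobb–Douglas utilities coincide, so 9^α·3^(1−α) = 8^α·5^(1−α).
(9/8)^α = (5/3)^(1−α); take logs: α·ln(9/8) = (1−α)·ln(5/3), i.e. α·0.1177830 = (1−α)·0.5108256.
So α/(1−α) = (0.5108256)/(0.1177830) = 4.3370062, and α = 4.3370062/5.3370062 ≈ 0.8126.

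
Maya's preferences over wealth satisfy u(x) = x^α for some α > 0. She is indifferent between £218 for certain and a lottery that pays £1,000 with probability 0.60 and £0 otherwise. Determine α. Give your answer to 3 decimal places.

α ≈ 0.335

Since u(0) = 0, the lottery's EU is 0.60·1000^α.
Indifference: 218^α = 0.60·1000^α, so (218/1000)^α = 0.60.
Take logs: α = ln 0.60 / ln(218/1000) ≈ 0.33535.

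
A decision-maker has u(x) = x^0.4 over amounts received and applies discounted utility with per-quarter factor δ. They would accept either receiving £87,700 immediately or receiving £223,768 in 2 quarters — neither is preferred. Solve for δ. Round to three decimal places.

δ ≈ 0.829

Equating discounted utilities: u(87700) = δ^2·u(223768) ⇒ δ^2 = u(87700)/u(223768).
With u(x) = x^0.4: δ^2 = 87700^0.4/223768^0.4 = (87700/223768)^0.4 = 0.68751.
So δ = 0.68751^(1/2) ≈ 0.829.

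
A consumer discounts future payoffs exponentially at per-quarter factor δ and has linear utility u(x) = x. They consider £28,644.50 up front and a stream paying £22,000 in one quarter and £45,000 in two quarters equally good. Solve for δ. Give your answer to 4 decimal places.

δ ≈ 0.5900

The stream is worth 22000δ + 45000δ² today, so 22000δ + 45000δ² = 28644.50.
So 45000δ² + 22000δ − 28644.50 = 0.
The positive root is δ = [−22000 + √(22000² + 4·45000·28644.50)] / (2·45000) = (−22000 + 75100.000)/90000 ≈ 0.5900.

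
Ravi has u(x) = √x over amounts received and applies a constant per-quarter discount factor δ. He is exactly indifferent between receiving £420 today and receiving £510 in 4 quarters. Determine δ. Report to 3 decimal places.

δ ≈ 0.976

Indifference means u(420) = δ^4 · u(510), so δ^4 = u(420)/u(510).
With u(x) = √x: δ^4 = √420/√510 = √(420/510) = 0.90749.
Taking the 4th root: δ = 0.90749^(1/4) ≈ 0.976.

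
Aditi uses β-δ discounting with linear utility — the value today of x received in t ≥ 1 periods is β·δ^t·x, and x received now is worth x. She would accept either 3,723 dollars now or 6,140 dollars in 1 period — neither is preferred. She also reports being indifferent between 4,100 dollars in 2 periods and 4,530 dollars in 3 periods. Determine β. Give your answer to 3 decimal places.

From the later pair, β·δ^2·4100 = β·δ^3·4530; dividing through, δ = 4100/4530 = 0.90508.
Now use the now-vs-future pair: 3723 = β·δ·6140 gives β = 3723/(0.90508·6140) ≈ 0.670.

β ≈ 0.670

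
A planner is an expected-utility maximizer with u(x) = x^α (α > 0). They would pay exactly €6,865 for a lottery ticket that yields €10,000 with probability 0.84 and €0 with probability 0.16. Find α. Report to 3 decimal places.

Since u(0) = 0, the lottery's EU is 0.84·10000^α.
Indifference: 6865^α = 0.84·10000^α, so (6865/10000)^α = 0.84.
α = ln(0.84) / ln(6865/10000) = -0.174353/-0.376149 ≈ 0.464.

α ≈ 0.464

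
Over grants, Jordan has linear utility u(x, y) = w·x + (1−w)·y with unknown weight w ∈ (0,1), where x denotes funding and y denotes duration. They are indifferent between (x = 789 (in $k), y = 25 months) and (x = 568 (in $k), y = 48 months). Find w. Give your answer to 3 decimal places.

w = 0.094

u(789,25) = u(568,48) means w·789 + (1−w)·25 = w·568 + (1−w)·48.
Rearranging, 221·w − 23·(1−w) = 0.
Hence w = 23/(221+23) = 23/244 = 0.094.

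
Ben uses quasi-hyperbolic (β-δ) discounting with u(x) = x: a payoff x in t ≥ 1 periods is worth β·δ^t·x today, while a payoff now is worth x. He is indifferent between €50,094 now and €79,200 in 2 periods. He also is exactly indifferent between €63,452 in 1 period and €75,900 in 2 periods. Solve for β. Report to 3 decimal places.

β ≈ 0.905

The second indifference involves only future payoffs, so β cancels: β·δ^1·63452 = β·δ^2·75900, giving δ = 63452/75900 = 0.83599.
Now use the now-vs-future pair: 50094 = β·δ^2·79200 gives β = 50094/(0.69889·79200) ≈ 0.905.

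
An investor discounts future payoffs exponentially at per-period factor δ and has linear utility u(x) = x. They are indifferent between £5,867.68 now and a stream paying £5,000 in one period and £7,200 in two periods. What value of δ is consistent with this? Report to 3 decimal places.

Present value of the stream is 5000·δ + 7200·δ². Indifference gives 5000δ + 7200δ² = 5867.68.
That is, 7200δ² + 5000δ − 5867.68 = 0, a quadratic in δ.
The positive root is δ = [−5000 + √(5000² + 4·7200·5867.68)] / (2·7200) = (−5000 + 13928.000)/14400 ≈ 0.620.

δ ≈ 0.620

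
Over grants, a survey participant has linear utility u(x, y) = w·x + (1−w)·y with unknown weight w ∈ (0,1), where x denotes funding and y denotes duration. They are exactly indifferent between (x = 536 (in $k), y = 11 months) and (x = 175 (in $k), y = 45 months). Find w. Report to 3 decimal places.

w = 0.086

u(536,11) = u(175,45) means w·536 + (1−w)·11 = w·175 + (1−w)·45.
Rearranging, 361·w − 34·(1−w) = 0.
The marginal rate of substitution is 34/361, so w = 34/(361+34) = 0.086.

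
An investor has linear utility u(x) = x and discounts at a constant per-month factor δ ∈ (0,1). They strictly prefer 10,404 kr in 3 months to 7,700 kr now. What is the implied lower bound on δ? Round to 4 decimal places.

Under u(x) = x this choice says 7700 < δ^3·10404.
Dividing by 10404: δ^3 > 0.74010. Both sides are positive, so the cube root keeps the direction.
δ > 0.74010^(1/3) = 0.9045.

δ > 0.9045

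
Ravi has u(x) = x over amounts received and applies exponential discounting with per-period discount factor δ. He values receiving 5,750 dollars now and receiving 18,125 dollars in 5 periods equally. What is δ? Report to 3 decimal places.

δ ≈ 0.795

Indifference means u(5750) = δ^5 · u(18125), so δ^5 = u(5750)/u(18125).
With u(x) = x: δ^5 = 5750/18125 = 0.31724.
So δ = 0.31724^(1/5) ≈ 0.795.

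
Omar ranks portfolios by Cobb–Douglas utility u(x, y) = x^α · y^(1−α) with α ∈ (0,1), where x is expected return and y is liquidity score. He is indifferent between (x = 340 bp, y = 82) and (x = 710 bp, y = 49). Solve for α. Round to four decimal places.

α ≈ 0.4115

Set the two utilities equal: 340^α·82^(1−α) = 710^α·49^(1−α).
(340/710)^α = (49/82)^(1−α); take logs: α·ln(340/710) = (1−α)·ln(49/82), i.e. α·-0.7363194 = (1−α)·-0.5148989.
Thus α·(-1.2512183) = -0.5148989, so α = -0.5148989/-1.2512183 ≈ 0.4115.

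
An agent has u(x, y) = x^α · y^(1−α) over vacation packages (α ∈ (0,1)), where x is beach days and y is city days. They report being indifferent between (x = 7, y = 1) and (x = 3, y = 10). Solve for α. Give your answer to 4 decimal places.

α ≈ 0.7310

Set the two utilities equal: 7^α·1^(1−α) = 3^α·10^(1−α).
(7/3)^α = (10/1)^(1−α); take logs: α·ln(7/3) = (1−α)·ln(10/1), i.e. α·0.8472979 = (1−α)·2.3025851.
With A = 0.8472979 and B = 2.3025851: α·A = (1−α)·B, so α = B/(A+B) = 2.3025851/3.1498830 ≈ 0.7310.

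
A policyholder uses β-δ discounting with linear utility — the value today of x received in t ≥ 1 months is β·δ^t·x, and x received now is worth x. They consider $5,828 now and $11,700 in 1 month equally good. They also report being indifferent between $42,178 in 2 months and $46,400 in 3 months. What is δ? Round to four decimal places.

δ ≈ 0.9090

Both payoffs in the second observation are in the future, so β drops out: δ^2·42178 = δ^3·46400 ⇒ δ = 42178/46400 = 0.90901.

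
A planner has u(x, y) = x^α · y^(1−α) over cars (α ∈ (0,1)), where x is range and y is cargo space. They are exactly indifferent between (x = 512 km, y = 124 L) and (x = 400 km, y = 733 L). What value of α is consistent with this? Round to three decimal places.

α ≈ 0.878

The Cobb–Douglas utilities coincide, so 512^α·124^(1−α) = 400^α·733^(1−α).
Taking logs: α·ln 512 + (1−α)·ln 124 = α·ln 400 + (1−α)·ln 733, i.e. α·0.246860 = (1−α)·1.776864.
With A = 0.246860 and B = 1.776864: α·A = (1−α)·B, so α = B/(A+B) = 1.776864/2.023724 ≈ 0.878.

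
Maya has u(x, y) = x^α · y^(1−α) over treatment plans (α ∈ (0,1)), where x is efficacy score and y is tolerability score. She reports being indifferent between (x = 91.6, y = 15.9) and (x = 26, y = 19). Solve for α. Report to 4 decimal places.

α ≈ 0.1239

Set the two utilities equal: 91.6^α·15.9^(1−α) = 26^α·19^(1−α).
Taking logs: α·ln 91.6 + (1−α)·ln 15.9 = α·ln 26 + (1−α)·ln 19, i.e. α·1.2593347 = (1−α)·0.1781199.
With A = 1.2593347 and B = 0.1781199: α·A = (1−α)·B, so α = B/(A+B) = 0.1781199/1.4374546 ≈ 0.1239.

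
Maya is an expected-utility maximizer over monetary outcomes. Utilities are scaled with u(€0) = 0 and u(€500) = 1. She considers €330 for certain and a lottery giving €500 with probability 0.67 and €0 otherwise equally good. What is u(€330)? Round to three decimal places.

0.670

The indifference gives u(€330) = 0.67·u(€500) + 0.33·u(€0) = 0.67·1 + 0.33·0 = 0.67.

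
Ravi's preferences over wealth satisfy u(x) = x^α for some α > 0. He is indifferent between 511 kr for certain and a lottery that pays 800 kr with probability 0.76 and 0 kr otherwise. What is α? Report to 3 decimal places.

α ≈ 0.612

EU(lottery) = 0.76·800^α + 0.24·0 = 0.76·800^α.
Setting u(511) equal to that: 511^α = 0.76·800^α ⇒ (511/800)^α = 0.76.
Take logs: α = ln 0.76 / ln(511/800) ≈ 0.61225.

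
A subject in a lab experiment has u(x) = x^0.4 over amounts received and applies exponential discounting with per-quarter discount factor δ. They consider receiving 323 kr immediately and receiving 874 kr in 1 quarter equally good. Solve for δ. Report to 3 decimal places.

Equating discounted utilities: u(323) = δ·u(874) ⇒ δ = u(323)/u(874).
With u(x) = x^0.4: δ = 323^0.4/874^0.4 = (323/874)^0.4 = 0.67155.

δ ≈ 0.672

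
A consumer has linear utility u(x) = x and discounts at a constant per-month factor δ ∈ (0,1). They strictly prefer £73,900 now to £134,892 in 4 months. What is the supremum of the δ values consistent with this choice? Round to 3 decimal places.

Comparing present values: 73900 > δ^4·134892.
So δ^4 < 73900/134892 = 0.54785; taking the 4th root of both positive sides preserves the inequality.
δ < 0.54785^(1/4) = 0.860.

δ < 0.860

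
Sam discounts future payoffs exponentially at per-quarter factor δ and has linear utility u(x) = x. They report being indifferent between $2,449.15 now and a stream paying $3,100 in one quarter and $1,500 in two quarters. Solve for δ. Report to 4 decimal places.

Equating present values: 2449.15 = 3100δ + 1500δ².
That is, 1500δ² + 3100δ − 2449.15 = 0, a quadratic in δ.
The positive root is δ = [−3100 + √(3100² + 4·1500·2449.15)] / (2·1500) = (−3100 + 4930.000)/3000 ≈ 0.6100.

δ ≈ 0.6100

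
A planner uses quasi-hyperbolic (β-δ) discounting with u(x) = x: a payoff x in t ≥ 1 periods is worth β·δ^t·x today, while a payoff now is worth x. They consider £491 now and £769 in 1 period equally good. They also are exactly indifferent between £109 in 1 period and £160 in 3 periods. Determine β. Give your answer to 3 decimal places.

Both payoffs in the second observation are in the future, so β drops out: δ^1·109 = δ^3·160 ⇒ δ^2 = 109/160 = 0.68125, so δ = 0.82538.
Substituting δ into 491 = β·δ·769: β = 491/(634.716) ≈ 0.774.

β ≈ 0.774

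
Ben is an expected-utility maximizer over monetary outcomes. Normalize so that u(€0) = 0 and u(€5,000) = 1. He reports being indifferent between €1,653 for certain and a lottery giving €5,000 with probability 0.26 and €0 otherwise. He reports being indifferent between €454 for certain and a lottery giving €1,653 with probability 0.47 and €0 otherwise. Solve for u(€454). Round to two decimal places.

From the first indifference, u(€1,653) = 0.26·u(€5,000) + 0.74·u(€0) = 0.26·1 + 0.74·0 = 0.26.
The second indifference gives u(€454) = 0.47·u(€1,653) + 0.53·u(€0) = 0.47·0.26 + 0.53·0.00 = 0.1222.

0.12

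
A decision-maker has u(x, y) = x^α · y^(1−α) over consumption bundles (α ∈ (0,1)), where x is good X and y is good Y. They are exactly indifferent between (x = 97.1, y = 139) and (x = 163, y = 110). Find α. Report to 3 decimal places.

α ≈ 0.311

The Cobb–Douglas utilities coincide, so 97.1^α·139^(1−α) = 163^α·110^(1−α).
Rearrange to (97.1/163)^α = (110/139)^(1−α) and take logs: α·-0.518009 = (1−α)·-0.233994.
With A = -0.518009 and B = -0.233994: α·A = (1−α)·B, so α = B/(A+B) = -0.233994/-0.752003 ≈ 0.311.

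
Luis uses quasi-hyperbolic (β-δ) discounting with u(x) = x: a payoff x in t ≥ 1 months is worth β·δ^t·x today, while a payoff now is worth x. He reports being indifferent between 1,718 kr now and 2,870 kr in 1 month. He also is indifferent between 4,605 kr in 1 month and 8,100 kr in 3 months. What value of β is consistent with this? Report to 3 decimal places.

β ≈ 0.794

The second indifference involves only future payoffs, so β cancels: β·δ^1·4605 = β·δ^3·8100, giving δ^2 = 4605/8100 = 0.56852, so δ = 0.75400.
The first indifference: 1718 = β·δ·2870, so β = 1718/(δ·2870) = 1718/(0.75400·2870) ≈ 0.794.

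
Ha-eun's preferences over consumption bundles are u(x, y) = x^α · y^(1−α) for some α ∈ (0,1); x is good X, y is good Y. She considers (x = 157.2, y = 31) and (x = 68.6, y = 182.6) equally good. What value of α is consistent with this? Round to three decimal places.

α ≈ 0.681

The Cobb–Douglas utilities coincide, so 157.2^α·31^(1−α) = 68.6^α·182.6^(1−α).
Rearrange to (157.2/68.6)^α = (182.6/31)^(1−α) and take logs: α·0.829226 = (1−α)·1.773311.
With A = 0.829226 and B = 1.773311: α·A = (1−α)·B, so α = B/(A+B) = 1.773311/2.602537 ≈ 0.681.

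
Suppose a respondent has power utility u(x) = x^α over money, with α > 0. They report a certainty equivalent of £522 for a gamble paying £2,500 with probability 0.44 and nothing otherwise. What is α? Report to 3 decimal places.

α ≈ 0.524

EU(lottery) = 0.44·2500^α + 0.56·0 = 0.44·2500^α.
Indifference: 522^α = 0.44·2500^α, so (522/2500)^α = 0.44.
Take logs: α = ln 0.44 / ln(522/2500) ≈ 0.52413.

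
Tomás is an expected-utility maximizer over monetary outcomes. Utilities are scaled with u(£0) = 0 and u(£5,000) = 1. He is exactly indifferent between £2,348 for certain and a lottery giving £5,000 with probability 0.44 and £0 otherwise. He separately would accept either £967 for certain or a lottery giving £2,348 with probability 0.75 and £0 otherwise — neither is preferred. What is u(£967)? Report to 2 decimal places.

0.33

First, u(£2,348) = 0.44·u(£5,000) + 0.56·u(£0) = 0.44.
Then u(£967) = 0.75·u(£2,348) + 0.25·u(£0) = 0.75·0.44 + 0.25·0.00 = 0.3300.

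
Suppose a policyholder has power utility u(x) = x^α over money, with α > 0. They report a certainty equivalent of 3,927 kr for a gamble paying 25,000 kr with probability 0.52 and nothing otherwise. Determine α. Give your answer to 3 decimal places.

The lottery's expected utility is 0.52·u(25000) + 0.48·u(0) = 0.52·25000^α (since u(0) = 0 for α > 0).
Equating: 3927^α = 0.52·25000^α, i.e. 0.1571^α = 0.52.
Taking logs: α·ln(3927/25000) = ln(0.52), so α = -0.653926 / -1.851000 ≈ 0.353.

α ≈ 0.353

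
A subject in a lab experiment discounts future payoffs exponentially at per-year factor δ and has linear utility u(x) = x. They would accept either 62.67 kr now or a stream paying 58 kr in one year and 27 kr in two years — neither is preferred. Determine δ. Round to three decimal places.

δ ≈ 0.790

Present value of the stream is 58·δ + 27·δ². Indifference gives 58δ + 27δ² = 62.67.
That is, 27δ² + 58δ − 62.67 = 0, a quadratic in δ.
δ = (−58 + √(58² + 4·27·62.67)) / (2·27) = (−58 + √10132.36) / 54 ≈ 0.790.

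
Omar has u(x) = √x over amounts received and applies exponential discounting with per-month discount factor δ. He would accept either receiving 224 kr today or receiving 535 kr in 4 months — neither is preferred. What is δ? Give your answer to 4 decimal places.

δ ≈ 0.8969

The payoff in 4 months is discounted by δ^4, so u(224) = δ^4·u(535) and δ^4 = u(224)/u(535).
Since u(x) = √x, δ^4 = √(224/535) = 0.64706.
Hence δ = (0.64706)^(1/4) = 0.896885.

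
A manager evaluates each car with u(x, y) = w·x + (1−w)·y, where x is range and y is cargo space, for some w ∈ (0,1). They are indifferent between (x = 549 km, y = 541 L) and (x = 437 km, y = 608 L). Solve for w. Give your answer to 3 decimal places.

Equating utilities: w·549 + (1−w)·541 = w·437 + (1−w)·608.
Collecting terms: w·112 = (1−w)·67.
The marginal rate of substitution is 67/112, so w = 67/(112+67) = 0.374.

w = 0.374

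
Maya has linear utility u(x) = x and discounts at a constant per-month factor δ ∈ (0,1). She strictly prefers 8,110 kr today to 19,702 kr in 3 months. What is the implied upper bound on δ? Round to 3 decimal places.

δ < 0.744

The preference means 8110 > δ^3·19702.
Hence δ^3 < 8110/19702 = 0.41163, and x ↦ x^(1/3) is increasing on (0,∞).
δ < 0.41163^(1/3) = 0.744.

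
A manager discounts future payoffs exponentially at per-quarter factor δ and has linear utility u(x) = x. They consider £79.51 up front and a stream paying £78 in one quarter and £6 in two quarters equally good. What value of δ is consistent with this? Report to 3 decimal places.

Equating present values: 79.51 = 78δ + 6δ².
That is, 6δ² + 78δ − 79.51 = 0, a quadratic in δ.
δ = (−78 + √(78² + 4·6·79.51)) / (2·6) = (−78 + √7992.24) / 12 ≈ 0.950.

δ ≈ 0.950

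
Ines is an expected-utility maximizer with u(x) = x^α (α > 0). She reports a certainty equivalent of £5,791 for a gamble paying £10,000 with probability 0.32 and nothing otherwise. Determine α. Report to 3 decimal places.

α ≈ 2.086

EU(lottery) = 0.32·10000^α + 0.68·0 = 0.32·10000^α.
Setting u(5791) equal to that: 5791^α = 0.32·10000^α ⇒ (5791/10000)^α = 0.32.
α = ln(0.32) / ln(5791/10000) = -1.139434/-0.546280 ≈ 2.086.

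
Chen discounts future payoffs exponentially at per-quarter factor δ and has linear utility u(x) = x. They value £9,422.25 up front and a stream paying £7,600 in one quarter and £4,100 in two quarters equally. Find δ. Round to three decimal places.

δ ≈ 0.850

Equating present values: 9422.25 = 7600δ + 4100δ².
So 4100δ² + 7600δ − 9422.25 = 0.
δ = (−7600 + √(7600² + 4·4100·9422.25)) / (2·4100) = (−7600 + √212284900.00) / 8200 ≈ 0.850.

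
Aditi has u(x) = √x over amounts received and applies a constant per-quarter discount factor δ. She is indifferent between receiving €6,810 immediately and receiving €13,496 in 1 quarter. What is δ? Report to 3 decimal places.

δ ≈ 0.710

Equating discounted utilities: u(6810) = δ·u(13496) ⇒ δ = u(6810)/u(13496).
Since u(x) = √x, δ = √(6810/13496) = 0.71035.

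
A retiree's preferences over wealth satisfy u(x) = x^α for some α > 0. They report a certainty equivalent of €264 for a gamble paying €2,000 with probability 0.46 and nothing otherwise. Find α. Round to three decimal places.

EU(lottery) = 0.46·2000^α + 0.54·0 = 0.46·2000^α.
Setting u(264) equal to that: 264^α = 0.46·2000^α ⇒ (264/2000)^α = 0.46.
Taking logs: α·ln(264/2000) = ln(0.46), so α = -0.776529 / -2.024953 ≈ 0.383.

α ≈ 0.383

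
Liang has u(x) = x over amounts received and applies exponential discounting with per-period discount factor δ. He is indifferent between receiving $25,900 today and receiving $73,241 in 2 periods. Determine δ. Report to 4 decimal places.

Equating discounted utilities: u(25900) = δ^2·u(73241) ⇒ δ^2 = u(25900)/u(73241).
With u(x) = x: δ^2 = 25900/73241 = 0.35363.
So δ = 0.35363^(1/2) ≈ 0.5947.

δ ≈ 0.5947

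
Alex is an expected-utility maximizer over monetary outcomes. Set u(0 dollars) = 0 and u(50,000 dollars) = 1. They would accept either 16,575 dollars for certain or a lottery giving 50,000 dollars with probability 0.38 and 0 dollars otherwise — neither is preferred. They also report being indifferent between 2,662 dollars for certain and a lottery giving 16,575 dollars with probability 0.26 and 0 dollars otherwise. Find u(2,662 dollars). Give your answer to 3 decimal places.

First, u(16,575 dollars) = 0.38·u(50,000 dollars) + 0.62·u(0 dollars) = 0.38.
Then u(2,662 dollars) = 0.26·u(16,575 dollars) + 0.74·u(0 dollars) = 0.26·0.38 + 0.74·0.00 = 0.0988.

0.099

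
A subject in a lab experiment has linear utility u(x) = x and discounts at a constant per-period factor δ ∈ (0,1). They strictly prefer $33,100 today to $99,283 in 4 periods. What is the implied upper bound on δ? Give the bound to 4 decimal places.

The preference means 33100 > δ^4·99283.
So δ^4 < 33100/99283 = 0.33339; taking the 4th root of both positive sides preserves the inequality.
δ < 0.33339^(1/4) = 0.7599.

δ < 0.7599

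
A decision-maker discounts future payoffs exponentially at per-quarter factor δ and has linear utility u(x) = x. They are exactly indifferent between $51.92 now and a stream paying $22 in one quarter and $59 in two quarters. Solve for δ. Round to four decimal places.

Present value of the stream is 22·δ + 59·δ². Indifference gives 22δ + 59δ² = 51.92.
So 59δ² + 22δ − 51.92 = 0.
By the quadratic formula (taking the positive root), δ = (−22 + √12737.12) / 118 ≈ 0.7700.

δ ≈ 0.7700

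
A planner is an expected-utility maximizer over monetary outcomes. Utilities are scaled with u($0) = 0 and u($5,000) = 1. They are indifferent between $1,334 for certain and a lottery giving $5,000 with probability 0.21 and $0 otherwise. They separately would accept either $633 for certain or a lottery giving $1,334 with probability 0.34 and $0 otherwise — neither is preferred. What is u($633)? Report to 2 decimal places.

From the first indifference, u($1,334) = 0.21·u($5,000) + 0.79·u($0) = 0.21·1 + 0.79·0 = 0.21.
Then u($633) = 0.34·u($1,334) + 0.66·u($0) = 0.34·0.21 + 0.66·0.00 = 0.0714.

0.07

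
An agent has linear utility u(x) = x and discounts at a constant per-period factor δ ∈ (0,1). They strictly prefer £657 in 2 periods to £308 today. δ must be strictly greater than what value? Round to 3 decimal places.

The preference means 308 < δ^2·657.
So δ^2 > 308/657 = 0.46880; taking the square root of both positive sides preserves the inequality.
δ > (308/657)^(1/2) ≈ 0.685.

δ > 0.685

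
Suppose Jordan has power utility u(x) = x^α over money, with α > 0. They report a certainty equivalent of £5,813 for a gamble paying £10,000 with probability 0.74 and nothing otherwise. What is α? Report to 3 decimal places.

α ≈ 0.555

Since u(0) = 0, the lottery's EU is 0.74·10000^α.
Equating: 5813^α = 0.74·10000^α, i.e. 0.5813^α = 0.74.
α = ln(0.74) / ln(5813/10000) = -0.301105/-0.542488 ≈ 0.555.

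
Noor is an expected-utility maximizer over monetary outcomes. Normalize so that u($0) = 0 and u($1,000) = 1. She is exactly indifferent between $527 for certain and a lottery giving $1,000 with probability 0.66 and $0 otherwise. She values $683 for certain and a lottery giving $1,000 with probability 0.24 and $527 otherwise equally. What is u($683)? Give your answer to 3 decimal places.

0.742

First, u($527) = 0.66·u($1,000) + 0.34·u($0) = 0.66.
Then u($683) = 0.24·u($1,000) + 0.76·u($527) = 0.24·1.00 + 0.76·0.66 = 0.7416.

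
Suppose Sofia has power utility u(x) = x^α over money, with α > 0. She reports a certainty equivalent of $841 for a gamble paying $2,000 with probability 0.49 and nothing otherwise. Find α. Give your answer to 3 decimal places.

The lottery's expected utility is 0.49·u(2000) + 0.51·u(0) = 0.49·2000^α (since u(0) = 0 for α > 0).
Indifference: 841^α = 0.49·2000^α, so (841/2000)^α = 0.49.
α = ln(0.49) / ln(841/2000) = -0.713350/-0.866311 ≈ 0.823.

α ≈ 0.823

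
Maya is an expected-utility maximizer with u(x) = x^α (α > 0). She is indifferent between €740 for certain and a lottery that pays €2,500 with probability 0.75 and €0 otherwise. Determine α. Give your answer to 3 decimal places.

α ≈ 0.236

EU(lottery) = 0.75·2500^α + 0.25·0 = 0.75·2500^α.
Equating: 740^α = 0.75·2500^α, i.e. 0.2960^α = 0.75.
Taking logs: α·ln(740/2500) = ln(0.75), so α = -0.287682 / -1.217396 ≈ 0.236.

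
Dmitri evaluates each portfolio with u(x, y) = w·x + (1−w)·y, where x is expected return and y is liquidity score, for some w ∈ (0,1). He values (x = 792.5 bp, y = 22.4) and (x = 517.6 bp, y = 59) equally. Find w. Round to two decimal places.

Equating utilities: w·792.5 + (1−w)·22.4 = w·517.6 + (1−w)·59.
Collecting terms: w·274.9 = (1−w)·36.6.
Hence w = 36.6/(274.9+36.6) = 36.6/311.5 = 0.12.

w = 0.12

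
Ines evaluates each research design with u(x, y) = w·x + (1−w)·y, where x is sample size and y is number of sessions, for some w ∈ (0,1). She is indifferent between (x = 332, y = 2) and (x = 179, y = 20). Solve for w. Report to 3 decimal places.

Indifference: w·332 + (1−w)·2 = w·179 + (1−w)·20.
Rearranging, 153·w − 18·(1−w) = 0.
The marginal rate of substitution is 18/153, so w = 18/(153+18) = 0.105.

w = 0.105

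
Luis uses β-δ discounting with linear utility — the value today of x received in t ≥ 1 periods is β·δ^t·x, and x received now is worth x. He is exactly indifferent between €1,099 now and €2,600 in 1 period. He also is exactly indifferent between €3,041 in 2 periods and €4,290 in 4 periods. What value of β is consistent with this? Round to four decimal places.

From the later pair, β·δ^2·3041 = β·δ^4·4290; dividing through, δ^2 = 3041/4290 = 0.70886, so δ = 0.84194.
Now use the now-vs-future pair: 1099 = β·δ·2600 gives β = 1099/(0.84194·2600) ≈ 0.5020.

β ≈ 0.5020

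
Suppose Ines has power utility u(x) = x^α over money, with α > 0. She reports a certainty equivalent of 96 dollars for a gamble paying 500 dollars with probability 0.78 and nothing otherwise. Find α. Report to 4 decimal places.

The lottery's expected utility is 0.78·u(500) + 0.22·u(0) = 0.78·500^α (since u(0) = 0 for α > 0).
Equating: 96^α = 0.78·500^α, i.e. 0.1920^α = 0.78.
Taking logs: α·ln(96/500) = ln(0.78), so α = -0.2484614 / -1.6502599 ≈ 0.1506.

α ≈ 0.1506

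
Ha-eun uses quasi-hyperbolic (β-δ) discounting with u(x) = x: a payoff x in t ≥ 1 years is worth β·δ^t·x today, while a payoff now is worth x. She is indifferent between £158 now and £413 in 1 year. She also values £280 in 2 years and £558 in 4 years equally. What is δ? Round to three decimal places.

The second indifference involves only future payoffs, so β cancels: β·δ^2·280 = β·δ^4·558, giving δ^2 = 280/558 = 0.50179, so δ = 0.70837.

δ ≈ 0.708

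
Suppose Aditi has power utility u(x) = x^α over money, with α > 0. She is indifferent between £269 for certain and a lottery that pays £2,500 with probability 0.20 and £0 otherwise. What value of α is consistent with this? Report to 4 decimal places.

α ≈ 0.7219

EU(lottery) = 0.20·2500^α + 0.80·0 = 0.20·2500^α.
Setting u(269) equal to that: 269^α = 0.20·2500^α ⇒ (269/2500)^α = 0.20.
Taking logs: α·ln(269/2500) = ln(0.20), so α = -1.6094379 / -2.2293346 ≈ 0.7219.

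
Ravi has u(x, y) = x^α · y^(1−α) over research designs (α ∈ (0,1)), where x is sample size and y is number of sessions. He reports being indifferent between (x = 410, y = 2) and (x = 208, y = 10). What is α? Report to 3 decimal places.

α ≈ 0.703

Indifference: 410^α · 2^(1−α) = 208^α · 10^(1−α).
Taking logs: α·ln 410 + (1−α)·ln 2 = α·ln 208 + (1−α)·ln 10, i.e. α·0.678619 = (1−α)·1.609438.
Thus α·(2.288057) = 1.609438, so α = 1.609438/2.288057 ≈ 0.703.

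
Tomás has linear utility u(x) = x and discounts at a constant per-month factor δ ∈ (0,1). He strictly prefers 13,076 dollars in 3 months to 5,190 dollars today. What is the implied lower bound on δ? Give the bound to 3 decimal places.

Comparing present values: 5190 < δ^3·13076.
Hence δ^3 > 5190/13076 = 0.39691, and x ↦ x^(1/3) is increasing on (0,∞).
δ > (5190/13076)^(1/3) ≈ 0.735.

δ > 0.735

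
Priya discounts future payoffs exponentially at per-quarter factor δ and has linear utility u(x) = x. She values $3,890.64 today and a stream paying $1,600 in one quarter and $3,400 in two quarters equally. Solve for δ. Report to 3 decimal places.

δ ≈ 0.860

Present value of the stream is 1600·δ + 3400·δ². Indifference gives 1600δ + 3400δ² = 3890.64.
That is, 3400δ² + 1600δ − 3890.64 = 0, a quadratic in δ.
The positive root is δ = [−1600 + √(1600² + 4·3400·3890.64)] / (2·3400) = (−1600 + 7448.000)/6800 ≈ 0.860.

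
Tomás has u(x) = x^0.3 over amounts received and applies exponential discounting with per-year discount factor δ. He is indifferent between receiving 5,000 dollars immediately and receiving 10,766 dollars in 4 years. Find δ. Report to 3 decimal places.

δ ≈ 0.944

Indifference means u(5000) = δ^4 · u(10766), so δ^4 = u(5000)/u(10766).
With u(x) = x^0.3: δ^4 = 5000^0.3/10766^0.3 = (5000/10766)^0.3 = 0.79446.
Hence δ = (0.79446)^(1/4) = 0.94410.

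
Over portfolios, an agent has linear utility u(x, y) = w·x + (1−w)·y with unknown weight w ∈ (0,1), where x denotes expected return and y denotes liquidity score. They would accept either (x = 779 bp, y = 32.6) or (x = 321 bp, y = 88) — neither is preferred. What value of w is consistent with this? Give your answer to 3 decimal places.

Equating utilities: w·779 + (1−w)·32.6 = w·321 + (1−w)·88.
Rearranging, 458·w − 55.4·(1−w) = 0.
The marginal rate of substitution is 55.4/458, so w = 55.4/(458+55.4) = 0.108.

w = 0.108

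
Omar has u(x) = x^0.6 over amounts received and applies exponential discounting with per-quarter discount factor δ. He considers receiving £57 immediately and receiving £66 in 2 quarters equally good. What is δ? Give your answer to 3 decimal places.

Equating discounted utilities: u(57) = δ^2·u(66) ⇒ δ^2 = u(57)/u(66).
With u(x) = x^0.6: δ^2 = 57^0.6/66^0.6 = (57/66)^0.6 = 0.91580.
Taking the square root: δ = 0.91580^(1/2) ≈ 0.957.

δ ≈ 0.957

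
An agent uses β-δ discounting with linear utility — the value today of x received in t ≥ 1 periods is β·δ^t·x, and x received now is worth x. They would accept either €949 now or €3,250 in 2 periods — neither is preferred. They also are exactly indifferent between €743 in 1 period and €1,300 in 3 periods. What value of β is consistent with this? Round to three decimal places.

From the later pair, β·δ^1·743 = β·δ^3·1300; dividing through, δ^2 = 743/1300 = 0.57154, so δ = 0.75600.
The first indifference: 949 = β·δ^2·3250, so β = 949/(δ^2·3250) = 949/(0.57154·3250) ≈ 0.511.

β ≈ 0.511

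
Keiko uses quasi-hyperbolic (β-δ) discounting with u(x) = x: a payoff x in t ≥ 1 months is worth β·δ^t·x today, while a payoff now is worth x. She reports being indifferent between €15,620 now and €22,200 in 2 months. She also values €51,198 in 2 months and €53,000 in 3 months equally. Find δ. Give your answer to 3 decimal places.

From the later pair, β·δ^2·51198 = β·δ^3·53000; dividing through, δ = 51198/53000 = 0.96600.

δ ≈ 0.966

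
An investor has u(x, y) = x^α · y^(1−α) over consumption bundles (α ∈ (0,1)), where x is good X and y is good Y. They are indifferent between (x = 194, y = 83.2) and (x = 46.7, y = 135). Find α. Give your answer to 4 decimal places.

The Cobb–Douglas utilities coincide, so 194^α·83.2^(1−α) = 46.7^α·135^(1−α).
Rearrange to (194/46.7)^α = (135/83.2)^(1−α) and take logs: α·1.4241140 = (1−α)·0.4840274.
Thus α·(1.9081414) = 0.4840274, so α = 0.4840274/1.9081414 ≈ 0.2537.

α ≈ 0.2537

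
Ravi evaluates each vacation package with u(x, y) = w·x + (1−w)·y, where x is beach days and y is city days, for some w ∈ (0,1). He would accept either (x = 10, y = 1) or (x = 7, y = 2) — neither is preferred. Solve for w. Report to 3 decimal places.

w = 0.250

Indifference: w·10 + (1−w)·1 = w·7 + (1−w)·2.
Collecting terms: w·3 = (1−w)·1.
The marginal rate of substitution is 1/3, so w = 1/(3+1) = 0.250.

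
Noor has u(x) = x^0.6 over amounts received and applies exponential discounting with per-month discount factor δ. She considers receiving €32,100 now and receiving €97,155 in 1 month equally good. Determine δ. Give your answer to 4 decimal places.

Indifference means u(32100) = δ · u(97155), so δ = u(32100)/u(97155).
Since u(x) = x^0.6, δ = (32100/97155)^0.6 = 0.33040^0.6 = 0.51455.

δ ≈ 0.5145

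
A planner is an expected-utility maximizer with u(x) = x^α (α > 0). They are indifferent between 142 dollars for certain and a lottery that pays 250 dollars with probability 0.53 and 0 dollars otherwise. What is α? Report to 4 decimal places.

α ≈ 1.1224

EU(lottery) = 0.53·250^α + 0.47·0 = 0.53·250^α.
Indifference: 142^α = 0.53·250^α, so (142/250)^α = 0.53.
Take logs: α = ln 0.53 / ln(142/250) ≈ 1.122419.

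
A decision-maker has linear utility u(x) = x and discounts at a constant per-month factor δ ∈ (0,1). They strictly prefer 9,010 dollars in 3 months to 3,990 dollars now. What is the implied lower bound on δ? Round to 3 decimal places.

δ > 0.762

Comparing present values: 3990 < δ^3·9010.
Dividing by 9010: δ^3 > 0.44284. Both sides are positive, so the cube root keeps the direction.
δ > (3990/9010)^(1/3) ≈ 0.762.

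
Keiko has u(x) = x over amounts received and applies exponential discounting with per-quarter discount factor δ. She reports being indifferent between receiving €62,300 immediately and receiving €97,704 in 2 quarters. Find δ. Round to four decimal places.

δ ≈ 0.7985

Indifference means u(62300) = δ^2 · u(97704), so δ^2 = u(62300)/u(97704).
With u(x) = x: δ^2 = 62300/97704 = 0.63764.
Taking the square root: δ = 0.63764^(1/2) ≈ 0.7985.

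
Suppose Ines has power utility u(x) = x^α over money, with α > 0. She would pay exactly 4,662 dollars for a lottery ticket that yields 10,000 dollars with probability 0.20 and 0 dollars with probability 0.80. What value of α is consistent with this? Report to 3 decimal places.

α ≈ 2.109

Since u(0) = 0, the lottery's EU is 0.20·10000^α.
Indifference: 4662^α = 0.20·10000^α, so (4662/10000)^α = 0.20.
Taking logs: α·ln(4662/10000) = ln(0.20), so α = -1.609438 / -0.763141 ≈ 2.109.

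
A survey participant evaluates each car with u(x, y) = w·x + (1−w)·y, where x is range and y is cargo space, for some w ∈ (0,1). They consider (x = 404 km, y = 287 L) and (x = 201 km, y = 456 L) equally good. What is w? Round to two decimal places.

Indifference: w·404 + (1−w)·287 = w·201 + (1−w)·456.
Rearranging, 203·w − 169·(1−w) = 0.
Hence w = 169/(203+169) = 169/372 = 0.45.

w = 0.45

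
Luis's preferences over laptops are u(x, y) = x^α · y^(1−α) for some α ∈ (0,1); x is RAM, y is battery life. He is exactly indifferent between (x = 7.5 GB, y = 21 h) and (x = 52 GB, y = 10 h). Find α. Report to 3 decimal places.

α ≈ 0.277

The Cobb–Douglas utilities coincide, so 7.5^α·21^(1−α) = 52^α·10^(1−α).
Rearrange to (7.5/52)^α = (10/21)^(1−α) and take logs: α·-1.936341 = (1−α)·-0.741937.
Thus α·(-2.678278) = -0.741937, so α = -0.741937/-2.678278 ≈ 0.277.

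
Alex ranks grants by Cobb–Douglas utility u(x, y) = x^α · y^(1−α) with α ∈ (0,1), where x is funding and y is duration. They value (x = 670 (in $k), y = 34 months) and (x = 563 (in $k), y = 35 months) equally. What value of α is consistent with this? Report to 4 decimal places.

Indifference: 670^α · 34^(1−α) = 563^α · 35^(1−α).
Taking logs: α·ln 670 + (1−α)·ln 34 = α·ln 563 + (1−α)·ln 35, i.e. α·0.1739981 = (1−α)·0.0289875.
With A = 0.1739981 and B = 0.0289875: α·A = (1−α)·B, so α = B/(A+B) = 0.0289875/0.2029856 ≈ 0.1428.

α ≈ 0.1428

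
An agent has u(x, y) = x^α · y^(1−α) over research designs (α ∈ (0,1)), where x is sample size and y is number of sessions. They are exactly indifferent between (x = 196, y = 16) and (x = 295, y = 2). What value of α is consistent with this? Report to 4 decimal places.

The Cobb–Douglas utilities coincide, so 196^α·16^(1−α) = 295^α·2^(1−α).
(196/295)^α = (2/16)^(1−α); take logs: α·ln(196/295) = (1−α)·ln(2/16), i.e. α·-0.4088607 = (1−α)·-2.0794415.
So α/(1−α) = (-2.0794415)/(-0.4088607) = 5.0859413, and α = 5.0859413/6.0859413 ≈ 0.8357.

α ≈ 0.8357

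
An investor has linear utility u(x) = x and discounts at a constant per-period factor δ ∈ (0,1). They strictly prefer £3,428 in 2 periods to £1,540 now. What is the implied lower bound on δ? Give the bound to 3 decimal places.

δ > 0.670

The preference means 1540 < δ^2·3428.
Hence δ^2 > 1540/3428 = 0.44924, and x ↦ x^(1/2) is increasing on (0,∞).
δ > (1540/3428)^(1/2) ≈ 0.670.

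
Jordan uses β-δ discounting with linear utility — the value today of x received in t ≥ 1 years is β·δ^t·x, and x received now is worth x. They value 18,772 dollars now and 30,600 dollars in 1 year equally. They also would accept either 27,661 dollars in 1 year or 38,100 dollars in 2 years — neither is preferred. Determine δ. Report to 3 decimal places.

δ ≈ 0.726

Both payoffs in the second observation are in the future, so β drops out: δ^1·27661 = δ^2·38100 ⇒ δ = 27661/38100 = 0.72601.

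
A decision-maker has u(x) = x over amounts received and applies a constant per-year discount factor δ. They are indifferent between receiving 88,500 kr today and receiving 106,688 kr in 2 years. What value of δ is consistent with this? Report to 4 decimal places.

Equating discounted utilities: u(88500) = δ^2·u(106688) ⇒ δ^2 = u(88500)/u(106688).
With u(x) = x: δ^2 = 88500/106688 = 0.82952.
Taking the square root: δ = 0.82952^(1/2) ≈ 0.9108.

δ ≈ 0.9108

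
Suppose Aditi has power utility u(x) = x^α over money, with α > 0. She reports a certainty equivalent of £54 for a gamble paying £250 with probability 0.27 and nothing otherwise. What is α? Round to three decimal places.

Since u(0) = 0, the lottery's EU is 0.27·250^α.
Setting u(54) equal to that: 54^α = 0.27·250^α ⇒ (54/250)^α = 0.27.
α = ln(0.27) / ln(54/250) = -1.309333/-1.532477 ≈ 0.854.

α ≈ 0.854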